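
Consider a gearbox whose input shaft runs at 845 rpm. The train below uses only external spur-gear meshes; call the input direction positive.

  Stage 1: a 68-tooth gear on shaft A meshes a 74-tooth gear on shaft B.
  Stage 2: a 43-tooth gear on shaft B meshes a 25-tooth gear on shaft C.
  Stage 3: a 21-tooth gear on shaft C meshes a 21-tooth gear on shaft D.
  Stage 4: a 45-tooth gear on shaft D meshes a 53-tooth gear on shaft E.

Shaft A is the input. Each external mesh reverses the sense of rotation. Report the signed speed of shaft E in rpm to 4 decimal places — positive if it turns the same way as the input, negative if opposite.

Stage 1 [68T→74T]: ω = 845.0000×68/74 = 776.4865 rpm, dir flips to −; running = −776.4865
Stage 2 [43T→25T]: ω = 776.4865×43/25 = 1335.5568 rpm, dir flips to +; running = +1335.5568
Stage 3 [21T→21T]: ω = 1335.5568×21/21 = 1335.5568 rpm, dir flips to −; running = −1335.5568
Stage 4 [45T→53T]: ω = 1335.5568×45/53 = 1133.9633 rpm, dir flips to +; running = +1133.9633

+1133.9633 rpm (same as input, |ω| = 1133.9633 rpm)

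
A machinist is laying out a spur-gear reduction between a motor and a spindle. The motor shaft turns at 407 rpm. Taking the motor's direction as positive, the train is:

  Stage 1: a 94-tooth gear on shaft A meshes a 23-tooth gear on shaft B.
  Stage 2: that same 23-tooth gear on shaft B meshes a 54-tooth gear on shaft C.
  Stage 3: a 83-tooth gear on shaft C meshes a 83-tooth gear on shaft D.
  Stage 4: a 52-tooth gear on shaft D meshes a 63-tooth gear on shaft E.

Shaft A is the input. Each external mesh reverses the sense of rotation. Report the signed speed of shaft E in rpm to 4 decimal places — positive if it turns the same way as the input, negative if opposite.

Stage 1 [94T→23T]: ω = 407.0000×94/23 = 1663.3913 rpm, dir flips to −; running = −1663.3913
Stage 2 [23T→54T]: ω = 1663.3913×23/54 = 708.4815 rpm, dir flips to +; running = +708.4815
Stage 3 [83T→83T]: ω = 708.4815×83/83 = 708.4815 rpm, dir flips to −; running = −708.4815
Stage 4 [52T→63T]: ω = 708.4815×52/63 = 584.7784 rpm, dir flips to +; running = +584.7784

+584.7784 rpm (same as input, |ω| = 584.7784 rpm)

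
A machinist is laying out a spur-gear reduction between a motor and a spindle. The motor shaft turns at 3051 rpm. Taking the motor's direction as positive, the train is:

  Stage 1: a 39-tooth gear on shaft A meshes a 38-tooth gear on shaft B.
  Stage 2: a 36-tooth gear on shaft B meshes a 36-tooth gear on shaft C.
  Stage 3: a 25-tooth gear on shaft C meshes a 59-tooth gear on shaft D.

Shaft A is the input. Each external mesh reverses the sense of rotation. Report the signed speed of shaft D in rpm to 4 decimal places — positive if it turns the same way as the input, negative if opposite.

Stage 1 [39T→38T]: ω = 3051.0000×39/38 = 3131.2895 rpm, dir flips to −; running = −3131.2895
Stage 2 [36T→36T]: ω = 3131.2895×36/36 = 3131.2895 rpm, dir flips to +; running = +3131.2895
Stage 3 [25T→59T]: ω = 3131.2895×25/59 = 1326.8176 rpm, dir flips to −; running = −1326.8176

-1326.8176 rpm (opposite to input, |ω| = 1326.8176 rpm)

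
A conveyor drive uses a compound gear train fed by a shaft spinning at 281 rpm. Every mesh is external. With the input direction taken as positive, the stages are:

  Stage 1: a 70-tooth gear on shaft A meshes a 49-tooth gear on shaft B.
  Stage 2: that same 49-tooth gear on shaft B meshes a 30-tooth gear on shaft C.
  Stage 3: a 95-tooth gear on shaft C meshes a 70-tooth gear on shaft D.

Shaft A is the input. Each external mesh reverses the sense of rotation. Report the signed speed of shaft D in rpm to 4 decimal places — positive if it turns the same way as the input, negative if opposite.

Stage 1 [70T→49T]: ω = 281.0000×70/49 = 401.4286 rpm, dir flips to −; running = −401.4286
Stage 2 [49T→30T]: ω = 401.4286×49/30 = 655.6667 rpm, dir flips to +; running = +655.6667
Stage 3 [95T→70T]: ω = 655.6667×95/70 = 889.8333 rpm, dir flips to −; running = −889.8333

-889.8333 rpm (opposite to input, |ω| = 889.8333 rpm)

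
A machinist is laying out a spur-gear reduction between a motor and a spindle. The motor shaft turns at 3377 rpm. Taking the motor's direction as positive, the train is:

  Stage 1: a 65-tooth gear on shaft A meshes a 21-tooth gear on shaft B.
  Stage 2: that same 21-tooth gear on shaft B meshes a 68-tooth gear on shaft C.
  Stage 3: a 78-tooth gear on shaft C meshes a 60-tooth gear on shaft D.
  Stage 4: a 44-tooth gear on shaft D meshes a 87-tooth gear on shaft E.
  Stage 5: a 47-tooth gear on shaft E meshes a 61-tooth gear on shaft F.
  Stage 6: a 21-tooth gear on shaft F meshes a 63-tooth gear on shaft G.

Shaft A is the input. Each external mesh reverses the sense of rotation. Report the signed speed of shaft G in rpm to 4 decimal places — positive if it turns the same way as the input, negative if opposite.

+545.0785 rpm (same as input, |ω| = 545.0785 rpm)

Stage 1 [65T→21T]: ω = 3377.0000×65/21 = 10452.6190 rpm, dir flips to −; running = −10452.6190
Stage 2 [21T→68T]: ω = 10452.6190×21/68 = 3228.0147 rpm, dir flips to +; running = +3228.0147
Stage 3 [78T→60T]: ω = 3228.0147×78/60 = 4196.4191 rpm, dir flips to −; running = −4196.4191
Stage 4 [44T→87T]: ω = 4196.4191×44/87 = 2122.3269 rpm, dir flips to +; running = +2122.3269
Stage 5 [47T→61T]: ω = 2122.3269×47/61 = 1635.2355 rpm, dir flips to −; running = −1635.2355
Stage 6 [21T→63T]: ω = 1635.2355×21/63 = 545.0785 rpm, dir flips to +; running = +545.0785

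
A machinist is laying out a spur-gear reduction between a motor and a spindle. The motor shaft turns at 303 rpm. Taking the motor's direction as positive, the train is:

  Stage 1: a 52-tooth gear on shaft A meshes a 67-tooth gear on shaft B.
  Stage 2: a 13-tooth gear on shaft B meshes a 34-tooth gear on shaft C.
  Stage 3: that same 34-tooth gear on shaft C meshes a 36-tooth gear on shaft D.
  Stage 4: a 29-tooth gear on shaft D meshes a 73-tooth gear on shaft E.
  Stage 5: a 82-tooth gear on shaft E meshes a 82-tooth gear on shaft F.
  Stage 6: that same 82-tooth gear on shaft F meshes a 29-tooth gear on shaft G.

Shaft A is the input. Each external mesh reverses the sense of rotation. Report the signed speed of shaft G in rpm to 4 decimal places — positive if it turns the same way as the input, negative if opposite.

Stage 1 [52T→67T]: ω = 303.0000×52/67 = 235.1642 rpm, dir flips to −; running = −235.1642
Stage 2 [13T→34T]: ω = 235.1642×13/34 = 89.9157 rpm, dir flips to +; running = +89.9157
Stage 3 [34T→36T]: ω = 89.9157×34/36 = 84.9204 rpm, dir flips to −; running = −84.9204
Stage 4 [29T→73T]: ω = 84.9204×29/73 = 33.7355 rpm, dir flips to +; running = +33.7355
Stage 5 [82T→82T]: ω = 33.7355×82/82 = 33.7355 rpm, dir flips to −; running = −33.7355
Stage 6 [82T→29T]: ω = 33.7355×82/29 = 95.3900 rpm, dir flips to +; running = +95.3900

+95.3900 rpm (same as input, |ω| = 95.3900 rpm)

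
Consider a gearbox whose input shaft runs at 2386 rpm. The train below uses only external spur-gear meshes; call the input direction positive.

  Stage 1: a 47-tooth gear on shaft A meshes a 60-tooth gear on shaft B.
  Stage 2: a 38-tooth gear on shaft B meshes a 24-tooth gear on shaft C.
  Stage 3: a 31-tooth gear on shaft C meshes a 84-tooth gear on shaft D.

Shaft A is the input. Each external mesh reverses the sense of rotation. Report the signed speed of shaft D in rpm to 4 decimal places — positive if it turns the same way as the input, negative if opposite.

Stage 1 [47T→60T]: ω = 2386.0000×47/60 = 1869.0333 rpm, dir flips to −; running = −1869.0333
Stage 2 [38T→24T]: ω = 1869.0333×38/24 = 2959.3028 rpm, dir flips to +; running = +2959.3028
Stage 3 [31T→84T]: ω = 2959.3028×31/84 = 1092.1236 rpm, dir flips to −; running = −1092.1236

-1092.1236 rpm (opposite to input, |ω| = 1092.1236 rpm)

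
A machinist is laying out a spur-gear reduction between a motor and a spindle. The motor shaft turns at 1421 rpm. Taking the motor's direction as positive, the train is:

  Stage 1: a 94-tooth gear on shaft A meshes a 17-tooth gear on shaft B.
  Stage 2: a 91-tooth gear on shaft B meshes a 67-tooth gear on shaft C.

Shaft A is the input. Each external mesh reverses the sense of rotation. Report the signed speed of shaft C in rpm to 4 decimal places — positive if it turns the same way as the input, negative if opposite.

+10671.8472 rpm (same as input, |ω| = 10671.8472 rpm)

Stage 1 [94T→17T]: ω = 1421.0000×94/17 = 7857.2941 rpm, dir flips to −; running = −7857.2941
Stage 2 [91T→67T]: ω = 7857.2941×91/67 = 10671.8472 rpm, dir flips to +; running = +10671.8472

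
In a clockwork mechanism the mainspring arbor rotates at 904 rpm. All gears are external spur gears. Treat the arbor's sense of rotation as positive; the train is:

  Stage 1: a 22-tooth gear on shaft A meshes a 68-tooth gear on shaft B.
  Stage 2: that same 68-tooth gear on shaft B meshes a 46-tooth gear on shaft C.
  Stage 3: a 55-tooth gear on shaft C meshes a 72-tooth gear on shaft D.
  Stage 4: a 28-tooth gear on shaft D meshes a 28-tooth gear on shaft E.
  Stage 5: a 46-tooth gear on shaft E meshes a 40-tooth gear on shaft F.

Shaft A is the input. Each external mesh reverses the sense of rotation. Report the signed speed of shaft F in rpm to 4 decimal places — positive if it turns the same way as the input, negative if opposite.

Stage 1 [22T→68T]: ω = 904.0000×22/68 = 292.4706 rpm, dir flips to −; running = −292.4706
Stage 2 [68T→46T]: ω = 292.4706×68/46 = 432.3478 rpm, dir flips to +; running = +432.3478
Stage 3 [55T→72T]: ω = 432.3478×55/72 = 330.2657 rpm, dir flips to −; running = −330.2657
Stage 4 [28T→28T]: ω = 330.2657×28/28 = 330.2657 rpm, dir flips to +; running = +330.2657
Stage 5 [46T→40T]: ω = 330.2657×46/40 = 379.8056 rpm, dir flips to −; running = −379.8056

-379.8056 rpm (opposite to input, |ω| = 379.8056 rpm)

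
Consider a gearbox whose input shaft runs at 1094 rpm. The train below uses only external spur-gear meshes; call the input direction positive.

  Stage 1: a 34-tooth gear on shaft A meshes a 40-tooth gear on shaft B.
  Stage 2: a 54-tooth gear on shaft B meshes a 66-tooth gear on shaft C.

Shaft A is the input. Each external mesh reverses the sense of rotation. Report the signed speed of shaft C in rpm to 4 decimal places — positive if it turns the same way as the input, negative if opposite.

+760.8273 rpm (same as input, |ω| = 760.8273 rpm)

Stage 1 [34T→40T]: ω = 1094.0000×34/40 = 929.9000 rpm, dir flips to −; running = −929.9000
Stage 2 [54T→66T]: ω = 929.9000×54/66 = 760.8273 rpm, dir flips to +; running = +760.8273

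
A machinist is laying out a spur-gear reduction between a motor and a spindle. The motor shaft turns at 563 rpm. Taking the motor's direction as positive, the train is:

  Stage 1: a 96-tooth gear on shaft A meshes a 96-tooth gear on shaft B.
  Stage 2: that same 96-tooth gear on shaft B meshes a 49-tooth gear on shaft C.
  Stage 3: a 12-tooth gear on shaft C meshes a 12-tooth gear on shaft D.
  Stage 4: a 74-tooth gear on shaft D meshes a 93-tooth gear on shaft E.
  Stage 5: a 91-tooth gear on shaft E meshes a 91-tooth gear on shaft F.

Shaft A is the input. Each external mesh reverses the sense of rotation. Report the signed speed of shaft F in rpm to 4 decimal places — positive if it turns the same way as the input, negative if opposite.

Stage 1 [96T→96T]: ω = 563.0000×96/96 = 563.0000 rpm, dir flips to −; running = −563.0000
Stage 2 [96T→49T]: ω = 563.0000×96/49 = 1103.0204 rpm, dir flips to +; running = +1103.0204
Stage 3 [12T→12T]: ω = 1103.0204×12/12 = 1103.0204 rpm, dir flips to −; running = −1103.0204
Stage 4 [74T→93T]: ω = 1103.0204×74/93 = 877.6722 rpm, dir flips to +; running = +877.6722
Stage 5 [91T→91T]: ω = 877.6722×91/91 = 877.6722 rpm, dir flips to −; running = −877.6722

-877.6722 rpm (opposite to input, |ω| = 877.6722 rpm)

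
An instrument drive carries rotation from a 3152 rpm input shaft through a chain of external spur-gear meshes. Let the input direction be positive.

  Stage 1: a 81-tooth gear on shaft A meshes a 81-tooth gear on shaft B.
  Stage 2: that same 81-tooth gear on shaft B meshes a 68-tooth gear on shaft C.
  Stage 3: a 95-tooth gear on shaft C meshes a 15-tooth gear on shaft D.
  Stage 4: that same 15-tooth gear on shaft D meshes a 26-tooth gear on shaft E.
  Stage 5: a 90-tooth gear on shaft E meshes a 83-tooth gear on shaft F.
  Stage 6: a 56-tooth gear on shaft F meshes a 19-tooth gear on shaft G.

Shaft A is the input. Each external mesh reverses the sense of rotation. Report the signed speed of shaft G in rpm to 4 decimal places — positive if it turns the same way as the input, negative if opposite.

Stage 1 [81T→81T]: ω = 3152.0000×81/81 = 3152.0000 rpm, dir flips to −; running = −3152.0000
Stage 2 [81T→68T]: ω = 3152.0000×81/68 = 3754.5882 rpm, dir flips to +; running = +3754.5882
Stage 3 [95T→15T]: ω = 3754.5882×95/15 = 23779.0588 rpm, dir flips to −; running = −23779.0588
Stage 4 [15T→26T]: ω = 23779.0588×15/26 = 13718.6878 rpm, dir flips to +; running = +13718.6878
Stage 5 [90T→83T]: ω = 13718.6878×90/83 = 14875.6855 rpm, dir flips to −; running = −14875.6855
Stage 6 [56T→19T]: ω = 14875.6855×56/19 = 43844.1258 rpm, dir flips to +; running = +43844.1258

+43844.1258 rpm (same as input, |ω| = 43844.1258 rpm)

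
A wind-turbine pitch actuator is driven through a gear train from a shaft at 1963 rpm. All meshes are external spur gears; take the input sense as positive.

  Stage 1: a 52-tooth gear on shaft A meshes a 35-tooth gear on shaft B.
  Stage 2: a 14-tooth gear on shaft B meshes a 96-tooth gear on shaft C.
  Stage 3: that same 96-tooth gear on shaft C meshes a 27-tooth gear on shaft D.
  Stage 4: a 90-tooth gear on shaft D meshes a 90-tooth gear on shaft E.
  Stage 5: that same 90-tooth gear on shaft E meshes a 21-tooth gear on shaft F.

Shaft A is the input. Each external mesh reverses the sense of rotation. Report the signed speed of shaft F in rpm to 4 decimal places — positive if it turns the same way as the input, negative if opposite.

Stage 1 [52T→35T]: ω = 1963.0000×52/35 = 2916.4571 rpm, dir flips to −; running = −2916.4571
Stage 2 [14T→96T]: ω = 2916.4571×14/96 = 425.3167 rpm, dir flips to +; running = +425.3167
Stage 3 [96T→27T]: ω = 425.3167×96/27 = 1512.2370 rpm, dir flips to −; running = −1512.2370
Stage 4 [90T→90T]: ω = 1512.2370×90/90 = 1512.2370 rpm, dir flips to +; running = +1512.2370
Stage 5 [90T→21T]: ω = 1512.2370×90/21 = 6481.0159 rpm, dir flips to −; running = −6481.0159

-6481.0159 rpm (opposite to input, |ω| = 6481.0159 rpm)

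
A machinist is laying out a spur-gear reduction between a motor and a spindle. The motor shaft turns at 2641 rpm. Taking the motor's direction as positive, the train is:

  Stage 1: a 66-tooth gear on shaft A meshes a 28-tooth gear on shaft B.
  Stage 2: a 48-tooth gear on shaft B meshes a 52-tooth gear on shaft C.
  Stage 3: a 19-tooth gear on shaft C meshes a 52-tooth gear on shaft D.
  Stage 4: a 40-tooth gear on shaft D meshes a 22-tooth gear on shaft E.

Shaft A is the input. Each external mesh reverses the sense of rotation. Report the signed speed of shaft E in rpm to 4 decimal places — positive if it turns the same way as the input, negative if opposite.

+3817.5063 rpm (same as input, |ω| = 3817.5063 rpm)

Stage 1 [66T→28T]: ω = 2641.0000×66/28 = 6225.2143 rpm, dir flips to −; running = −6225.2143
Stage 2 [48T→52T]: ω = 6225.2143×48/52 = 5746.3516 rpm, dir flips to +; running = +5746.3516
Stage 3 [19T→52T]: ω = 5746.3516×19/52 = 2099.6285 rpm, dir flips to −; running = −2099.6285
Stage 4 [40T→22T]: ω = 2099.6285×40/22 = 3817.5063 rpm, dir flips to +; running = +3817.5063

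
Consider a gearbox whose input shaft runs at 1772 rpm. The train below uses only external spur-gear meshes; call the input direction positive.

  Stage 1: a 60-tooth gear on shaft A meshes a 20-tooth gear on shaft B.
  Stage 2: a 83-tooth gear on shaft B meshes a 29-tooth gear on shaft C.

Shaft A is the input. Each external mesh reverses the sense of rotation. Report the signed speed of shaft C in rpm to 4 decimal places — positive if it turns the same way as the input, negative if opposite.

Stage 1 [60T→20T]: ω = 1772.0000×60/20 = 5316.0000 rpm, dir flips to −; running = −5316.0000
Stage 2 [83T→29T]: ω = 5316.0000×83/29 = 15214.7586 rpm, dir flips to +; running = +15214.7586

+15214.7586 rpm (same as input, |ω| = 15214.7586 rpm)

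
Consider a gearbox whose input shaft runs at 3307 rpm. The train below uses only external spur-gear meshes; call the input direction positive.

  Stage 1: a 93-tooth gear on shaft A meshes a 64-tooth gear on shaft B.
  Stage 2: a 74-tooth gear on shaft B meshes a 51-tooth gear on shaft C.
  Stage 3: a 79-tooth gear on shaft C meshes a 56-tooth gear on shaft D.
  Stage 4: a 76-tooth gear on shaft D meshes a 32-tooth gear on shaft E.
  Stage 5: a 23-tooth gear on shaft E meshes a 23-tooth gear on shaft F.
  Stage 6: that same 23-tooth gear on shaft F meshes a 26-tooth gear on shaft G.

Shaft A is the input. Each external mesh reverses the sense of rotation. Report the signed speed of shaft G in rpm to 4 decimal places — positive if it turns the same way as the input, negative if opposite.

Stage 1 [93T→64T]: ω = 3307.0000×93/64 = 4805.4844 rpm, dir flips to −; running = −4805.4844
Stage 2 [74T→51T]: ω = 4805.4844×74/51 = 6972.6636 rpm, dir flips to +; running = +6972.6636
Stage 3 [79T→56T]: ω = 6972.6636×79/56 = 9836.4362 rpm, dir flips to −; running = −9836.4362
Stage 4 [76T→32T]: ω = 9836.4362×76/32 = 23361.5359 rpm, dir flips to +; running = +23361.5359
Stage 5 [23T→23T]: ω = 23361.5359×23/23 = 23361.5359 rpm, dir flips to −; running = −23361.5359
Stage 6 [23T→26T]: ω = 23361.5359×23/26 = 20665.9740 rpm, dir flips to +; running = +20665.9740

+20665.9740 rpm (same as input, |ω| = 20665.9740 rpm)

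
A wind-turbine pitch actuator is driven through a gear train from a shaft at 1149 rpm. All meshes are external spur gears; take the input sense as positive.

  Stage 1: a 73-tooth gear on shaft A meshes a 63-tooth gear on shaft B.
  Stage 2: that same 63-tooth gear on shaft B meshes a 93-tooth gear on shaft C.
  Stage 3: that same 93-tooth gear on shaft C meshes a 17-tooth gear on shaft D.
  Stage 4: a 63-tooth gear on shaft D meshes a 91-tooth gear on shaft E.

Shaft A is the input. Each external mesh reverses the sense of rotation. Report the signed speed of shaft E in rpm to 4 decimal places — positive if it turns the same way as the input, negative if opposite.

+3415.8054 rpm (same as input, |ω| = 3415.8054 rpm)

Stage 1 [73T→63T]: ω = 1149.0000×73/63 = 1331.3810 rpm, dir flips to −; running = −1331.3810
Stage 2 [63T→93T]: ω = 1331.3810×63/93 = 901.9032 rpm, dir flips to +; running = +901.9032
Stage 3 [93T→17T]: ω = 901.9032×93/17 = 4933.9412 rpm, dir flips to −; running = −4933.9412
Stage 4 [63T→91T]: ω = 4933.9412×63/91 = 3415.8054 rpm, dir flips to +; running = +3415.8054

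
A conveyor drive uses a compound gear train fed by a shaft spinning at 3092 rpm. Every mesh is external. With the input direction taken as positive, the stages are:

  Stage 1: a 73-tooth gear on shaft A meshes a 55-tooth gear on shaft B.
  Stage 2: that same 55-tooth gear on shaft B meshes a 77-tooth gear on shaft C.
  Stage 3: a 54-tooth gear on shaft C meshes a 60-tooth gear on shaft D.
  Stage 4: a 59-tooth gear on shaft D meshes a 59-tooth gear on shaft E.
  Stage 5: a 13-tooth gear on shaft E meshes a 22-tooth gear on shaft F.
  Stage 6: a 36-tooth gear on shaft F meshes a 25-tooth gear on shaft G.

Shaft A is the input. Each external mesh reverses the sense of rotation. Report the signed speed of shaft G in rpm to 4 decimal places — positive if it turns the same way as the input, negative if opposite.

+2244.9015 rpm (same as input, |ω| = 2244.9015 rpm)

Stage 1 [73T→55T]: ω = 3092.0000×73/55 = 4103.9273 rpm, dir flips to −; running = −4103.9273
Stage 2 [55T→77T]: ω = 4103.9273×55/77 = 2931.3766 rpm, dir flips to +; running = +2931.3766
Stage 3 [54T→60T]: ω = 2931.3766×54/60 = 2638.2390 rpm, dir flips to −; running = −2638.2390
Stage 4 [59T→59T]: ω = 2638.2390×59/59 = 2638.2390 rpm, dir flips to +; running = +2638.2390
Stage 5 [13T→22T]: ω = 2638.2390×13/22 = 1558.9594 rpm, dir flips to −; running = −1558.9594
Stage 6 [36T→25T]: ω = 1558.9594×36/25 = 2244.9015 rpm, dir flips to +; running = +2244.9015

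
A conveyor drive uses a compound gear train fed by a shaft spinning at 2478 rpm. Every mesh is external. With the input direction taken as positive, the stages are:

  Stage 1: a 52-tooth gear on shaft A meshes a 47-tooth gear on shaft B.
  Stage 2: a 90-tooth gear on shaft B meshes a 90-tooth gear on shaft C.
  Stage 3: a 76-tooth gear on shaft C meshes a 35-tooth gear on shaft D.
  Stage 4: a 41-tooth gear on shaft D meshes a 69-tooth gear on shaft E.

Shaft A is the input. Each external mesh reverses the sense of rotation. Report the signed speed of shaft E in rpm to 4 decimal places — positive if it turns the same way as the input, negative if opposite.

+3537.4239 rpm (same as input, |ω| = 3537.4239 rpm)

Stage 1 [52T→47T]: ω = 2478.0000×52/47 = 2741.6170 rpm, dir flips to −; running = −2741.6170
Stage 2 [90T→90T]: ω = 2741.6170×90/90 = 2741.6170 rpm, dir flips to +; running = +2741.6170
Stage 3 [76T→35T]: ω = 2741.6170×76/35 = 5953.2255 rpm, dir flips to −; running = −5953.2255
Stage 4 [41T→69T]: ω = 5953.2255×41/69 = 3537.4239 rpm, dir flips to +; running = +3537.4239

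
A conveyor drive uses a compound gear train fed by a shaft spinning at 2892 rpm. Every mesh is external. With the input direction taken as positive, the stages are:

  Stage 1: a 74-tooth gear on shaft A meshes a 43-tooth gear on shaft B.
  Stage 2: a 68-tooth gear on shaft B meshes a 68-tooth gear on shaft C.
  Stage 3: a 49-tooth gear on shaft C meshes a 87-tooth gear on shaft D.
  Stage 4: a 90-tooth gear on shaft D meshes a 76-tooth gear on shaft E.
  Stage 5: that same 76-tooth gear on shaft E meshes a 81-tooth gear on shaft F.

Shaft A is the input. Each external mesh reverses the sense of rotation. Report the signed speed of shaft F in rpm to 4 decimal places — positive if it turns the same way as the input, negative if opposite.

Stage 1 [74T→43T]: ω = 2892.0000×74/43 = 4976.9302 rpm, dir flips to −; running = −4976.9302
Stage 2 [68T→68T]: ω = 4976.9302×68/68 = 4976.9302 rpm, dir flips to +; running = +4976.9302
Stage 3 [49T→87T]: ω = 4976.9302×49/87 = 2803.0986 rpm, dir flips to −; running = −2803.0986
Stage 4 [90T→76T]: ω = 2803.0986×90/76 = 3319.4589 rpm, dir flips to +; running = +3319.4589
Stage 5 [76T→81T]: ω = 3319.4589×76/81 = 3114.5540 rpm, dir flips to −; running = −3114.5540

-3114.5540 rpm (opposite to input, |ω| = 3114.5540 rpm)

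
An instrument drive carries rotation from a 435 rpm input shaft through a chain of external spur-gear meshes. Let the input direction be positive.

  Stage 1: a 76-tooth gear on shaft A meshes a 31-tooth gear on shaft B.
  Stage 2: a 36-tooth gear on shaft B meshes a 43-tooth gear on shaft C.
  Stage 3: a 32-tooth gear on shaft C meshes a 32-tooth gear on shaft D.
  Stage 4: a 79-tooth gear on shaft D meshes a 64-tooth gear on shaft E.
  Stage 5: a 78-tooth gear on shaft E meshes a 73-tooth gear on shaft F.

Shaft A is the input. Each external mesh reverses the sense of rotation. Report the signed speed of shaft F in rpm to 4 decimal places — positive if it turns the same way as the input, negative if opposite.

Stage 1 [76T→31T]: ω = 435.0000×76/31 = 1066.4516 rpm, dir flips to −; running = −1066.4516
Stage 2 [36T→43T]: ω = 1066.4516×36/43 = 892.8432 rpm, dir flips to +; running = +892.8432
Stage 3 [32T→32T]: ω = 892.8432×32/32 = 892.8432 rpm, dir flips to −; running = −892.8432
Stage 4 [79T→64T]: ω = 892.8432×79/64 = 1102.1033 rpm, dir flips to +; running = +1102.1033
Stage 5 [78T→73T]: ω = 1102.1033×78/73 = 1177.5899 rpm, dir flips to −; running = −1177.5899

-1177.5899 rpm (opposite to input, |ω| = 1177.5899 rpm)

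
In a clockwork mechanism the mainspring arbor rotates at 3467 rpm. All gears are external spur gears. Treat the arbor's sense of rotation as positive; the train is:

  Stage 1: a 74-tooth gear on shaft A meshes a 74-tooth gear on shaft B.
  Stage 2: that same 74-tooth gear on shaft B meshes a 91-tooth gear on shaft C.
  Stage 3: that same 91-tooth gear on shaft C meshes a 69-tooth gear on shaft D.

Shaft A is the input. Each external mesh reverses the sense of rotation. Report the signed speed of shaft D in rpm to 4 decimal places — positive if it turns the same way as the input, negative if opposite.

Stage 1 [74T→74T]: ω = 3467.0000×74/74 = 3467.0000 rpm, dir flips to −; running = −3467.0000
Stage 2 [74T→91T]: ω = 3467.0000×74/91 = 2819.3187 rpm, dir flips to +; running = +2819.3187
Stage 3 [91T→69T]: ω = 2819.3187×91/69 = 3718.2319 rpm, dir flips to −; running = −3718.2319

-3718.2319 rpm (opposite to input, |ω| = 3718.2319 rpm)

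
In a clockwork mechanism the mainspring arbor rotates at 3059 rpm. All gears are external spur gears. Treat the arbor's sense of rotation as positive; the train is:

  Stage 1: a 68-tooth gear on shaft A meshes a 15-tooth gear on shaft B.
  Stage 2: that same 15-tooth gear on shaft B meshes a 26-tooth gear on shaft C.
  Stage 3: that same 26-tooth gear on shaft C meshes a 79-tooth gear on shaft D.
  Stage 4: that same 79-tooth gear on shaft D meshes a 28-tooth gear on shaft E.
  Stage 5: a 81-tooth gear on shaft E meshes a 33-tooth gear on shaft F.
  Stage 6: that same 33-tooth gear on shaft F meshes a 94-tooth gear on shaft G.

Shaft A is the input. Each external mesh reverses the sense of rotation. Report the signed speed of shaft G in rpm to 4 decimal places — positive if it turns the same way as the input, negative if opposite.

Stage 1 [68T→15T]: ω = 3059.0000×68/15 = 13867.4667 rpm, dir flips to −; running = −13867.4667
Stage 2 [15T→26T]: ω = 13867.4667×15/26 = 8000.4615 rpm, dir flips to +; running = +8000.4615
Stage 3 [26T→79T]: ω = 8000.4615×26/79 = 2633.0633 rpm, dir flips to −; running = −2633.0633
Stage 4 [79T→28T]: ω = 2633.0633×79/28 = 7429.0000 rpm, dir flips to +; running = +7429.0000
Stage 5 [81T→33T]: ω = 7429.0000×81/33 = 18234.8182 rpm, dir flips to −; running = −18234.8182
Stage 6 [33T→94T]: ω = 18234.8182×33/94 = 6401.5851 rpm, dir flips to +; running = +6401.5851

+6401.5851 rpm (same as input, |ω| = 6401.5851 rpm)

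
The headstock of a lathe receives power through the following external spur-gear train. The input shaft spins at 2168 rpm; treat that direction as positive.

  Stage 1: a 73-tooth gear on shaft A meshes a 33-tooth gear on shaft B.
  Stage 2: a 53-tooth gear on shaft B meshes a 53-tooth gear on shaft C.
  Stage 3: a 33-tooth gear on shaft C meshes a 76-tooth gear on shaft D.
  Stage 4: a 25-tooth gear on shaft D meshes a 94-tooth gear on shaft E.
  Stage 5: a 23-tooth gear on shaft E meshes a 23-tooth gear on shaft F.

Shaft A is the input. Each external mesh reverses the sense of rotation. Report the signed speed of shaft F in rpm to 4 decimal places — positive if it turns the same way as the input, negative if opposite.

-553.8354 rpm (opposite to input, |ω| = 553.8354 rpm)

Stage 1 [73T→33T]: ω = 2168.0000×73/33 = 4795.8788 rpm, dir flips to −; running = −4795.8788
Stage 2 [53T→53T]: ω = 4795.8788×53/53 = 4795.8788 rpm, dir flips to +; running = +4795.8788
Stage 3 [33T→76T]: ω = 4795.8788×33/76 = 2082.4211 rpm, dir flips to −; running = −2082.4211
Stage 4 [25T→94T]: ω = 2082.4211×25/94 = 553.8354 rpm, dir flips to +; running = +553.8354
Stage 5 [23T→23T]: ω = 553.8354×23/23 = 553.8354 rpm, dir flips to −; running = −553.8354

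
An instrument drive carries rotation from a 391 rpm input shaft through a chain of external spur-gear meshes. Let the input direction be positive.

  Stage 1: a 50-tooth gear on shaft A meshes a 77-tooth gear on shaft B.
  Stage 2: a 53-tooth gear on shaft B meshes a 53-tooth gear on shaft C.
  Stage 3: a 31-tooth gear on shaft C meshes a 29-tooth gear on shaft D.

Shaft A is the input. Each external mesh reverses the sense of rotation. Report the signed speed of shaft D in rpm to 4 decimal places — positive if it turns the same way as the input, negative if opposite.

Stage 1 [50T→77T]: ω = 391.0000×50/77 = 253.8961 rpm, dir flips to −; running = −253.8961
Stage 2 [53T→53T]: ω = 253.8961×53/53 = 253.8961 rpm, dir flips to +; running = +253.8961
Stage 3 [31T→29T]: ω = 253.8961×31/29 = 271.4062 rpm, dir flips to −; running = −271.4062

-271.4062 rpm (opposite to input, |ω| = 271.4062 rpm)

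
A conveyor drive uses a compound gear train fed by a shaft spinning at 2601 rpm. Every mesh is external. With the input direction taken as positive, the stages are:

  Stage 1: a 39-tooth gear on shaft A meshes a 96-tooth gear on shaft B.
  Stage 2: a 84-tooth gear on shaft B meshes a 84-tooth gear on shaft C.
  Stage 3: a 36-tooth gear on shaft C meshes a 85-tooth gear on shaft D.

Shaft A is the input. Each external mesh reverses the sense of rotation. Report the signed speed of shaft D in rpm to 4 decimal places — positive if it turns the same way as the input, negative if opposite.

-447.5250 rpm (opposite to input, |ω| = 447.5250 rpm)

Stage 1 [39T→96T]: ω = 2601.0000×39/96 = 1056.6562 rpm, dir flips to −; running = −1056.6562
Stage 2 [84T→84T]: ω = 1056.6562×84/84 = 1056.6562 rpm, dir flips to +; running = +1056.6562
Stage 3 [36T→85T]: ω = 1056.6562×36/85 = 447.5250 rpm, dir flips to −; running = −447.5250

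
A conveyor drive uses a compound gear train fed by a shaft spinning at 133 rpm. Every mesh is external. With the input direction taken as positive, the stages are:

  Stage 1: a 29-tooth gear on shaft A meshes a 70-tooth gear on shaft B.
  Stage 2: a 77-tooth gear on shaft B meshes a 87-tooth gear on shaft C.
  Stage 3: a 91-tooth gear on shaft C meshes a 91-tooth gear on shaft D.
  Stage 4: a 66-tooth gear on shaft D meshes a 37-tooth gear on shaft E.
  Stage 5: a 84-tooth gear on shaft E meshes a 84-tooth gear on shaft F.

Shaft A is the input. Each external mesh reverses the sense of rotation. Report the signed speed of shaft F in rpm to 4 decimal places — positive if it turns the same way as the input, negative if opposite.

-86.9892 rpm (opposite to input, |ω| = 86.9892 rpm)

Stage 1 [29T→70T]: ω = 133.0000×29/70 = 55.1000 rpm, dir flips to −; running = −55.1000
Stage 2 [77T→87T]: ω = 55.1000×77/87 = 48.7667 rpm, dir flips to +; running = +48.7667
Stage 3 [91T→91T]: ω = 48.7667×91/91 = 48.7667 rpm, dir flips to −; running = −48.7667
Stage 4 [66T→37T]: ω = 48.7667×66/37 = 86.9892 rpm, dir flips to +; running = +86.9892
Stage 5 [84T→84T]: ω = 86.9892×84/84 = 86.9892 rpm, dir flips to −; running = −86.9892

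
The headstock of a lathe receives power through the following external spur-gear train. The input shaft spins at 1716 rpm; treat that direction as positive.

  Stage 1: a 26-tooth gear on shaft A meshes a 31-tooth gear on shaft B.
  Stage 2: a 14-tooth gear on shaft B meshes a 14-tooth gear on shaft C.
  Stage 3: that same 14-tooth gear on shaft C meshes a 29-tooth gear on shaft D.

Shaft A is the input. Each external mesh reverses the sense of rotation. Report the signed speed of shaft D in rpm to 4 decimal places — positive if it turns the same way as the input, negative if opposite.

-694.7987 rpm (opposite to input, |ω| = 694.7987 rpm)

Stage 1 [26T→31T]: ω = 1716.0000×26/31 = 1439.2258 rpm, dir flips to −; running = −1439.2258
Stage 2 [14T→14T]: ω = 1439.2258×14/14 = 1439.2258 rpm, dir flips to +; running = +1439.2258
Stage 3 [14T→29T]: ω = 1439.2258×14/29 = 694.7987 rpm, dir flips to −; running = −694.7987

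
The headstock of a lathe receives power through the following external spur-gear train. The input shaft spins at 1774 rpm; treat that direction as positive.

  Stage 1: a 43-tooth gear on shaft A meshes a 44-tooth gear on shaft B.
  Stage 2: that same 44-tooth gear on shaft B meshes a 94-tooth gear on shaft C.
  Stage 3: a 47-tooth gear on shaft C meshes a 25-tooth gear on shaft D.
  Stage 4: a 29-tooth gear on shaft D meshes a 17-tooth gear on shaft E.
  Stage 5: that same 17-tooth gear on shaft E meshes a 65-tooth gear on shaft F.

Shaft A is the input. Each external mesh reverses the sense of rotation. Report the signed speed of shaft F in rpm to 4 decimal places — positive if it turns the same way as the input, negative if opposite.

-680.6702 rpm (opposite to input, |ω| = 680.6702 rpm)

Stage 1 [43T→44T]: ω = 1774.0000×43/44 = 1733.6818 rpm, dir flips to −; running = −1733.6818
Stage 2 [44T→94T]: ω = 1733.6818×44/94 = 811.5106 rpm, dir flips to +; running = +811.5106
Stage 3 [47T→25T]: ω = 811.5106×47/25 = 1525.6400 rpm, dir flips to −; running = −1525.6400
Stage 4 [29T→17T]: ω = 1525.6400×29/17 = 2602.5624 rpm, dir flips to +; running = +2602.5624
Stage 5 [17T→65T]: ω = 2602.5624×17/65 = 680.6702 rpm, dir flips to −; running = −680.6702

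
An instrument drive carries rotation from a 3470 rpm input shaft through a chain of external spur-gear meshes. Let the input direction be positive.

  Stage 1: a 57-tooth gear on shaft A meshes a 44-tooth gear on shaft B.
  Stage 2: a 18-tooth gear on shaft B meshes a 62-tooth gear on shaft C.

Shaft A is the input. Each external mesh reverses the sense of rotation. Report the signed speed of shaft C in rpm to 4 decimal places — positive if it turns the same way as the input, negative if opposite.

Stage 1 [57T→44T]: ω = 3470.0000×57/44 = 4495.2273 rpm, dir flips to −; running = −4495.2273
Stage 2 [18T→62T]: ω = 4495.2273×18/62 = 1305.0660 rpm, dir flips to +; running = +1305.0660

+1305.0660 rpm (same as input, |ω| = 1305.0660 rpm)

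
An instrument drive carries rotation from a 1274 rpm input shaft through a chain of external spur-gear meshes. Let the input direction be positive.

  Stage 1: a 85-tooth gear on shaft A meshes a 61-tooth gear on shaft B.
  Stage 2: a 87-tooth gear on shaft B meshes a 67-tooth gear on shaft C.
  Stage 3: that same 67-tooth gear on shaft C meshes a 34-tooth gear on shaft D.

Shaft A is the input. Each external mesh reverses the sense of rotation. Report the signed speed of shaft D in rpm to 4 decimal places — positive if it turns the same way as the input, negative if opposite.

Stage 1 [85T→61T]: ω = 1274.0000×85/61 = 1775.2459 rpm, dir flips to −; running = −1775.2459
Stage 2 [87T→67T]: ω = 1775.2459×87/67 = 2305.1701 rpm, dir flips to +; running = +2305.1701
Stage 3 [67T→34T]: ω = 2305.1701×67/34 = 4542.5410 rpm, dir flips to −; running = −4542.5410

-4542.5410 rpm (opposite to input, |ω| = 4542.5410 rpm)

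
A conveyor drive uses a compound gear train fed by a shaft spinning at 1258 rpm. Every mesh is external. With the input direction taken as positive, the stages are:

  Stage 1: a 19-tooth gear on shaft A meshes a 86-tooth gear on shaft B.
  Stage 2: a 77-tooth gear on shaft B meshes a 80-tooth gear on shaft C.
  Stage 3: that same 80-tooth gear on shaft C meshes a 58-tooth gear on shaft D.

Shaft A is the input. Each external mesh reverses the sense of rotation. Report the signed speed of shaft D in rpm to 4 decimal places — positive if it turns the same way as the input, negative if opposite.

-368.9763 rpm (opposite to input, |ω| = 368.9763 rpm)

Stage 1 [19T→86T]: ω = 1258.0000×19/86 = 277.9302 rpm, dir flips to −; running = −277.9302
Stage 2 [77T→80T]: ω = 277.9302×77/80 = 267.5078 rpm, dir flips to +; running = +267.5078
Stage 3 [80T→58T]: ω = 267.5078×80/58 = 368.9763 rpm, dir flips to −; running = −368.9763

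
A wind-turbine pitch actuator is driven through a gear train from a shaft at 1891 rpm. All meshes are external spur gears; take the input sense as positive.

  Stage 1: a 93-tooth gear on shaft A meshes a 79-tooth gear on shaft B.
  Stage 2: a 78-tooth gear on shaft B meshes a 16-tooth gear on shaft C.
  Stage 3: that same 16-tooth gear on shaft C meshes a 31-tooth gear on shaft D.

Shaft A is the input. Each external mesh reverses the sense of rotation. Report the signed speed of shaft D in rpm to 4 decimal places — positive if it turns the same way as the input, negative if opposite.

Stage 1 [93T→79T]: ω = 1891.0000×93/79 = 2226.1139 rpm, dir flips to −; running = −2226.1139
Stage 2 [78T→16T]: ω = 2226.1139×78/16 = 10852.3054 rpm, dir flips to +; running = +10852.3054
Stage 3 [16T→31T]: ω = 10852.3054×16/31 = 5601.1899 rpm, dir flips to −; running = −5601.1899

-5601.1899 rpm (opposite to input, |ω| = 5601.1899 rpm)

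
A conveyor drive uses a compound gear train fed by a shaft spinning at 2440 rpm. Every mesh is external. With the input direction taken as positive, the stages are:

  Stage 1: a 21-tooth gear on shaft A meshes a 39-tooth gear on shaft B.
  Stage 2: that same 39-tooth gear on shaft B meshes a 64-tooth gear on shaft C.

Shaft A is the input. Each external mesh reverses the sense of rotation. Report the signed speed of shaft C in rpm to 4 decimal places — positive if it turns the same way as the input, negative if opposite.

Stage 1 [21T→39T]: ω = 2440.0000×21/39 = 1313.8462 rpm, dir flips to −; running = −1313.8462
Stage 2 [39T→64T]: ω = 1313.8462×39/64 = 800.6250 rpm, dir flips to +; running = +800.6250

+800.6250 rpm (same as input, |ω| = 800.6250 rpm)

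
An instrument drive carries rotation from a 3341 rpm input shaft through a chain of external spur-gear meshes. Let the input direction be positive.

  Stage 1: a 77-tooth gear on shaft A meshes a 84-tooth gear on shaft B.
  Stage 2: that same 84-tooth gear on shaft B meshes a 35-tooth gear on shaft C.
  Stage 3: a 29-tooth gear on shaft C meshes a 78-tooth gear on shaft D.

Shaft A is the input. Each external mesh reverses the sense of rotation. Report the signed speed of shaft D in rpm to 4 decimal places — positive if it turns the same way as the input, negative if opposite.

Stage 1 [77T→84T]: ω = 3341.0000×77/84 = 3062.5833 rpm, dir flips to −; running = −3062.5833
Stage 2 [84T→35T]: ω = 3062.5833×84/35 = 7350.2000 rpm, dir flips to +; running = +7350.2000
Stage 3 [29T→78T]: ω = 7350.2000×29/78 = 2732.7667 rpm, dir flips to −; running = −2732.7667

-2732.7667 rpm (opposite to input, |ω| = 2732.7667 rpm)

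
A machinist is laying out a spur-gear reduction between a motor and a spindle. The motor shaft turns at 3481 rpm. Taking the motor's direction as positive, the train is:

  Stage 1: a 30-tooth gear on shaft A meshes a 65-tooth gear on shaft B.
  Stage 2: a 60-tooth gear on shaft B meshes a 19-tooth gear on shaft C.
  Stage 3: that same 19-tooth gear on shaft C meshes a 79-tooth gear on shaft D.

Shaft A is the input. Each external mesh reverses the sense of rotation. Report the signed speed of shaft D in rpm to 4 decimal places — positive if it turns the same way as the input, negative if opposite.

Stage 1 [30T→65T]: ω = 3481.0000×30/65 = 1606.6154 rpm, dir flips to −; running = −1606.6154
Stage 2 [60T→19T]: ω = 1606.6154×60/19 = 5073.5223 rpm, dir flips to +; running = +5073.5223
Stage 3 [19T→79T]: ω = 5073.5223×19/79 = 1220.2142 rpm, dir flips to −; running = −1220.2142

-1220.2142 rpm (opposite to input, |ω| = 1220.2142 rpm)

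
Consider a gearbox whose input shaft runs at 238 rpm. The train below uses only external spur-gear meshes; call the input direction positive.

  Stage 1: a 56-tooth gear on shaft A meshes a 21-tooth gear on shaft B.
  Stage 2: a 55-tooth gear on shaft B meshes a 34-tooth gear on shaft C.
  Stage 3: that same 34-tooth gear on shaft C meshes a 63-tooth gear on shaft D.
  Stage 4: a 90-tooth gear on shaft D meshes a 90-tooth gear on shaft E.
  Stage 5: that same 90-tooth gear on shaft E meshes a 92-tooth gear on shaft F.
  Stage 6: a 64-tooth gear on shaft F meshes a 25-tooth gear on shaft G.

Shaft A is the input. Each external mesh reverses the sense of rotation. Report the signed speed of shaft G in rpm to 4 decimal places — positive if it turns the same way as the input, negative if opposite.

Stage 1 [56T→21T]: ω = 238.0000×56/21 = 634.6667 rpm, dir flips to −; running = −634.6667
Stage 2 [55T→34T]: ω = 634.6667×55/34 = 1026.6667 rpm, dir flips to +; running = +1026.6667
Stage 3 [34T→63T]: ω = 1026.6667×34/63 = 554.0741 rpm, dir flips to −; running = −554.0741
Stage 4 [90T→90T]: ω = 554.0741×90/90 = 554.0741 rpm, dir flips to +; running = +554.0741
Stage 5 [90T→92T]: ω = 554.0741×90/92 = 542.0290 rpm, dir flips to −; running = −542.0290
Stage 6 [64T→25T]: ω = 542.0290×64/25 = 1387.5942 rpm, dir flips to +; running = +1387.5942

+1387.5942 rpm (same as input, |ω| = 1387.5942 rpm)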